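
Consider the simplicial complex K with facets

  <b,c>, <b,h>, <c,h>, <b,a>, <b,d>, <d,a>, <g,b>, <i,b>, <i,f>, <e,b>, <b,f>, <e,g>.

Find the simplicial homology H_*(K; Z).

K has 9 vertices, 12 edges.
rank ∂_0 = 0, rank ∂_1 = 8 ⇒ b_0 = 9 − 0 − 8 = 1; all invariant factors of ∂_1 are 1 so no torsion. So H_0 ≅ Z.
rank ∂_1 = 8, rank ∂_2 = 0 ⇒ b_1 = 12 − 8 − 0 = 4. So H_1 ≅ Z^4.

H_0 ≅ Z,  H_1 ≅ Z^4.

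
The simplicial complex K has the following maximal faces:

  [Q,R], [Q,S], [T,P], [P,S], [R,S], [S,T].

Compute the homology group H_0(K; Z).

H_0 = Z.

Order the vertices as P < Q < R < S < T. Listing each simplex with vertices in this order, K has dimension 1 with simplices:

  0-simplices (5): P, Q, R, S, T
  1-simplices (6): PS, PT, QR, QS, RS, ST

giving chain groups C_0 ≅ Z^5, C_1 ≅ Z^6.

Boundary ∂_1: C_1 → C_0 sends each edge [p,q] (with p < q) to q − p.
As a 5×6 matrix over Z this has rank 4, with invariant factors (1,1,1,1).

Computing H_k = (kernel of ∂_k) / (image of ∂_{k+1}):

  H_0: rank C_0 − rank ∂_1 = 5 − 4 = 1, and the invariant factors of ∂_1 are all 1, so H_0 ≅ Z.

(K is a triangulation of a wedge of 2 circles.)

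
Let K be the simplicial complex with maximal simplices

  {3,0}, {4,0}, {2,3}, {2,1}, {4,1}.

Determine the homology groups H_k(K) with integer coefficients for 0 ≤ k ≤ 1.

H_0 = Z,  H_1 = Z.

K has 5 vertices, 5 edges.
rank ∂_0 = 0, rank ∂_1 = 4 ⇒ b_0 = 5 − 0 − 4 = 1; all invariant factors of ∂_1 are 1 so no torsion. So H_0 = Z.
rank ∂_1 = 4, rank ∂_2 = 0 ⇒ b_1 = 5 − 4 − 0 = 1. So H_1 = Z.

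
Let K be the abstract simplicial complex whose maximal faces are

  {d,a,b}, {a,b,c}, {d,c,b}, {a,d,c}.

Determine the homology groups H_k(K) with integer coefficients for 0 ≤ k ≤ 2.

We work with the vertex ordering a < b < c < d. The simplices of K, each written with vertices in increasing order, are:

  0-simplices (4): a, b, c, d
  1-simplices (6): ab, ac, ad, bc, bd, cd
  2-simplices (4): abc, abd, acd, bcd

so the chain groups are C_0 ≅ Z^4, C_1 ≅ Z^6, C_2 ≅ Z^4.

The boundary map ∂_1: C_1 → C_0 sends each edge [p,q] (with p < q) to q − p.
The resulting 4×6 matrix has rank 3, and its Smith normal form has invariant factors (1,1,1).

Boundary ∂_2: C_2 → C_1 sends each 2-simplex [p,q,r] to [q,r] − [p,r] + [p,q]. For instance
  ∂abd = bd − ad + ab,
  ∂abc = bc − ac + ab.
This gives a 6×4 integer matrix of rank 3; reducing to Smith normal form yields diagonal entries (1,1,1).

Computing H_k = (kernel of ∂_k) / (image of ∂_{k+1}):

  H_0: rank C_0 − rank ∂_1 = 4 − 3 = 1, and the invariant factors of ∂_1 are all 1, so H_0 = Z.
  H_1: rank ker ∂_1 − rank ∂_2 = (6 − 3) − 3 = 0, and the invariant factors of ∂_2 are all 1, so H_1 = 0.
  H_2: rank ker ∂_2 − rank ∂_3 = (4 − 3) − 0 = 1, and there is no ∂_3, so H_2 = Z.

H_0 = Z,  H_1 = 0,  H_2 = Z.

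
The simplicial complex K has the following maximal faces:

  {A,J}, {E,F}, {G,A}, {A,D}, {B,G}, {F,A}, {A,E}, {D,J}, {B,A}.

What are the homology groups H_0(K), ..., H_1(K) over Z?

Fix the vertex order A < B < D < E < F < G < J and write every simplex with vertices in increasing order. Then dim K = 1 and the simplices of K are:

  0-simplices (7): A, B, D, E, F, G, J
  1-simplices (9): AB, AD, AE, AF, AG, AJ, BG, DJ, EF

Hence C_0 ≅ Z^7, C_1 ≅ Z^9.

The boundary map ∂_1: C_1 → C_0 is given by ∂[p,q] = [q] − [p].
The 7×9 boundary matrix has rank 6 and Smith normal form diag(1,1,1,1,1,1).

Now H_k = ker ∂_k / im ∂_{k+1}, so:

  H_0: rank C_0 − rank ∂_1 = 7 − 6 = 1, and the invariant factors of ∂_1 are all 1, so H_0 = Z.
  H_1: rank ker ∂_1 − rank ∂_2 = (9 − 6) − 0 = 3, and there is no ∂_2, so H_1 = Z^3.

H_0 = Z,  H_1 = Z^3.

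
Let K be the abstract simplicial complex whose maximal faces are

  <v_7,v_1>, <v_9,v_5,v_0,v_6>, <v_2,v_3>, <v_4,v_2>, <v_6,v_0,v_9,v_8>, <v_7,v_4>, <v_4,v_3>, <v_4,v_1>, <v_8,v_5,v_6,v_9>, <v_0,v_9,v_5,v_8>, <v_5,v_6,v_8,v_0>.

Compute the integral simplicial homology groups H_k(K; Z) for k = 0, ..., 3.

H_0 ≅ Z^2,  H_1 ≅ Z^2,  H_2 = 0,  H_3 ≅ Z.

Fix the vertex order v_0 < v_1 < v_2 < v_3 < v_4 < v_5 < v_6 < v_7 < v_8 < v_9 and write every simplex with vertices in increasing order. Then dim K = 3 and the simplices of K are:

  0-simplices (10): [v_0], [v_1], [v_2], [v_3], [v_4], [v_5], [v_6], [v_7], [v_8], [v_9]
  1-simplices (16): (16 of them)
  2-simplices (10): [v_0,v_5,v_6], [v_0,v_5,v_8], [v_0,v_5,v_9], [v_0,v_6,v_8], [v_0,v_6,v_9], [v_0,v_8,v_9], [v_5,v_6,v_8], [v_5,v_6,v_9], [v_5,v_8,v_9], [v_6,v_8,v_9]
  3-simplices (5): [v_0,v_5,v_6,v_8], [v_0,v_5,v_6,v_9], [v_0,v_5,v_8,v_9], [v_0,v_6,v_8,v_9], [v_5,v_6,v_8,v_9]

so the chain groups are C_0 ≅ Z^10, C_1 ≅ Z^16, C_2 ≅ Z^10, C_3 ≅ Z^5.

The boundary map ∂_1: C_1 → C_0 maps an edge to its endpoints' difference, ∂[p,q] = q − p. For instance
  ∂[v_1,v_7] = [v_7] − [v_1].
The 10×16 boundary matrix has rank 8 and Smith normal form diag(1,1,1,1,1,1,1,1).

∂_2: C_2 → C_1 sends each 2-simplex [p,q,r] to [q,r] − [p,r] + [p,q]. For instance
  ∂[v_5,v_8,v_9] = [v_8,v_9] − [v_5,v_9] + [v_5,v_8],
  ∂[v_6,v_8,v_9] = [v_8,v_9] − [v_6,v_9] + [v_6,v_8].
As a 16×10 matrix over Z this has rank 6, with invariant factors (1,1,1,1,1,1).

Boundary ∂_3: C_3 → C_2 sends each 3-simplex σ to the alternating sum Σ_i (−1)^i (σ with its i-th vertex removed). For instance
  ∂[v_0,v_5,v_8,v_9] = [v_5,v_8,v_9] − [v_0,v_8,v_9] + [v_0,v_5,v_9] − [v_0,v_5,v_8],
  ∂[v_0,v_6,v_8,v_9] = [v_6,v_8,v_9] − [v_0,v_8,v_9] + [v_0,v_6,v_9] − [v_0,v_6,v_8].
This gives a 10×5 integer matrix of rank 4; reducing to Smith normal form yields diagonal entries (1,1,1,1).

Now H_k = ker ∂_k / im ∂_{k+1}, so:

  H_0: rank C_0 − rank ∂_1 = 10 − 8 = 2, and the invariant factors of ∂_1 are all 1, so H_0 ≅ Z^2.
  H_1: rank ker ∂_1 − rank ∂_2 = (16 − 8) − 6 = 2, and the invariant factors of ∂_2 are all 1, so H_1 ≅ Z^2.
  H_2: rank ker ∂_2 − rank ∂_3 = (10 − 6) − 4 = 0, and the invariant factors of ∂_3 are all 1, so H_2 ≅ 0.
  H_3: rank ker ∂_3 − rank ∂_4 = (5 − 4) − 0 = 1, and there is no ∂_4, so H_3 ≅ Z.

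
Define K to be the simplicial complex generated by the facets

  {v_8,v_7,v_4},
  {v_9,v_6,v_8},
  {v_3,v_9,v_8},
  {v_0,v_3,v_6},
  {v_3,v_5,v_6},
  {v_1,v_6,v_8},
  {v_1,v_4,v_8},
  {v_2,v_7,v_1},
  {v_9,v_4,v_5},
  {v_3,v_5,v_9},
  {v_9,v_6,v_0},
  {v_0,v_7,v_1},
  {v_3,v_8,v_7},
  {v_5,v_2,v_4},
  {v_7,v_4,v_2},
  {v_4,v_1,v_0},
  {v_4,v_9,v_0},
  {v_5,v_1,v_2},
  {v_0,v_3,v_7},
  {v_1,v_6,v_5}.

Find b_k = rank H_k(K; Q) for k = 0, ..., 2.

We work with the vertex ordering v_0 < v_1 < v_2 < v_3 < v_4 < v_5 < v_6 < v_7 < v_8 < v_9. The simplices of K, each written with vertices in increasing order, are:

  0-simplices (10): [v_0], [v_1], [v_2], [v_3], [v_4], [v_5], [v_6], [v_7], [v_8], [v_9]
  1-simplices (30): (30 of them)
  2-simplices (20): (20 of them)

giving chain groups C_0 ≅ Z^10, C_1 ≅ Z^30, C_2 ≅ Z^20.

Boundary ∂_1: C_1 → C_0 maps an edge to its endpoints' difference, ∂[p,q] = q − p. For instance
  ∂[v_1,v_2] = [v_2] − [v_1].
As a 10×30 matrix over Z this has rank 9, with invariant factors (1,1,1,1,1,1,1,1,1).

∂_2: C_2 → C_1 maps a triangle to the signed sum of its edges. For instance
  ∂[v_1,v_2,v_7] = [v_2,v_7] − [v_1,v_7] + [v_1,v_2],
  ∂[v_2,v_4,v_5] = [v_4,v_5] − [v_2,v_5] + [v_2,v_4].
As a 30×20 matrix over Z this has rank 20, with invariant factors (1,1,1,1,1,1,1,1,1,1,1,1,1,1,1,1,1,1,1,2).

From H_k ≅ ker(∂_k) / im(∂_{k+1}) we obtain:

  H_0: rank C_0 − rank ∂_1 = 10 − 9 = 1, and the invariant factors of ∂_1 are all 1, so H_0 = Z.
  H_1: rank ker ∂_1 − rank ∂_2 = (30 − 9) − 20 = 1, and ∂_2 has invariant factor 2 > 1, so H_1 = Z ⊕ Z/2.
  H_2: rank ker ∂_2 − rank ∂_3 = (20 − 20) − 0 = 0, and there is no ∂_3, so H_2 = 0.

As a check, the Euler characteristic is 10 − 30 + 20 = 0, which agrees with 1 − 1 + 0 = 0.
(K is a triangulation of the Klein bottle.)

Hence the Betti numbers are b_0 = 1, b_1 = 1, b_2 = 0.

b_0 = 1, b_1 = 1, b_2 = 0.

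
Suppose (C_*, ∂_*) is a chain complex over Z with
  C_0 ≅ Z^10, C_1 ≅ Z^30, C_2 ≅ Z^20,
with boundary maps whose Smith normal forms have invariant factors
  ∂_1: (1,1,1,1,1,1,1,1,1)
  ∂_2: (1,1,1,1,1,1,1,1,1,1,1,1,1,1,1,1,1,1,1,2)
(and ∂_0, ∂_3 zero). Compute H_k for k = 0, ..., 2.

H_0 = Z,  H_1 = Z ⊕ Z/2Z,  H_2 = 0.

H_0: b_0 = 10 − 0 − 9 = 1; torsion from ∂_1 factors > 1: none. So H_0 = Z.
H_1: b_1 = 30 − 9 − 20 = 1; torsion from ∂_2 factors > 1: [2]. So H_1 = Z ⊕ Z/2Z.
H_2: b_2 = 20 − 20 − 0 = 0; torsion from ∂_3 factors > 1: none. So H_2 = 0.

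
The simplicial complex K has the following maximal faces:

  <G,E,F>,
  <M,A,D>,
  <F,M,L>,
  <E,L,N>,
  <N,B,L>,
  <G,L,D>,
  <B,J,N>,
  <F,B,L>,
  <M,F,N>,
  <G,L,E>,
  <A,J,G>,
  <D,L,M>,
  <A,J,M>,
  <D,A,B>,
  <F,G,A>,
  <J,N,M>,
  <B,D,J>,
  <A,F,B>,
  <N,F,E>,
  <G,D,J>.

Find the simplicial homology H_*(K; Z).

H_0 = Z,  H_1 = Z ⊕ Z/2,  H_2 = 0.

Take the total order A < B < D < E < F < G < J < L < M < N on the vertex set. Then K (dimension 2) consists of the simplices:

  0-simplices (10): A, B, D, E, F, G, J, L, M, N
  1-simplices (30): AB, AD, AF, AG, AJ, AM, BD, BF, BJ, BL, BN, DG, DJ, DL, DM, EF, EG, EL, EN, FG, FL, FM, FN, GJ, GL, JM, JN, LM, LN, MN
  2-simplices (20): ABD, ABF, ADM, AFG, AGJ, AJM, BDJ, BFL, BJN, BLN, DGJ, DGL, DLM, EFG, EFN, EGL, ELN, FLM, FMN, JMN

giving chain groups C_0 ≅ Z^10, C_1 ≅ Z^30, C_2 ≅ Z^20.

∂_1: C_1 → C_0 sends each edge [p,q] (with p < q) to q − p. For instance
  ∂BJ = J − B.
The 10×30 boundary matrix has rank 9 and Smith normal form diag(1,1,1,1,1,1,1,1,1).

The boundary map ∂_2: C_2 → C_1 sends each 2-simplex [p,q,r] to [q,r] − [p,r] + [p,q]. For instance
  ∂ADM = DM − AM + AD,
  ∂EGL = GL − EL + EG.
The 30×20 boundary matrix has rank 20 and Smith normal form diag(1,1,1,1,1,1,1,1,1,1,1,1,1,1,1,1,1,1,1,2).

Reading off H_k = ker ∂_k / im ∂_{k+1}:

  H_0: rank C_0 − rank ∂_1 = 10 − 9 = 1, and the invariant factors of ∂_1 are all 1, so H_0 ≅ Z.
  H_1: rank ker ∂_1 − rank ∂_2 = (30 − 9) − 20 = 1, and ∂_2 has invariant factor 2 > 1, so H_1 ≅ Z ⊕ Z/2.
  H_2: rank ker ∂_2 − rank ∂_3 = (20 − 20) − 0 = 0, and there is no ∂_3, so H_2 ≅ 0.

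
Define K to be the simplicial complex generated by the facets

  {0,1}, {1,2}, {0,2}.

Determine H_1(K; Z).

H_1 = Z.

We work with the vertex ordering 0 < 1 < 2. The simplices of K, each written with vertices in increasing order, are:

  0-simplices (3): [0], [1], [2]
  1-simplices (3): [0,1], [0,2], [1,2]

Hence C_0 ≅ Z^3, C_1 ≅ Z^3.

The boundary map ∂_1: C_1 → C_0 sends each edge [p,q] (with p < q) to q − p. For instance
  ∂[0,2] = [2] − [0].
The 3×3 boundary matrix has rank 2 and Smith normal form diag(1,1).

Computing H_k = (kernel of ∂_k) / (image of ∂_{k+1}):

  H_1: rank ker ∂_1 − rank ∂_2 = (3 − 2) − 0 = 1, and there is no ∂_2, so H_1 = Z.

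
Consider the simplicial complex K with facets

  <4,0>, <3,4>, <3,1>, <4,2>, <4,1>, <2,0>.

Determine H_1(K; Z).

Order the vertices as 0 < 1 < 2 < 3 < 4. Listing each simplex with vertices in this order, K has dimension 1 with simplices:

  0-simplices (5): [0], [1], [2], [3], [4]
  1-simplices (6): [0,2], [0,4], [1,3], [1,4], [2,4], [3,4]

Hence C_0 ≅ Z^5, C_1 ≅ Z^6.

The boundary map ∂_1: C_1 → C_0 sends each edge [p,q] (with p < q) to q − p.
The resulting 5×6 matrix has rank 4, and its Smith normal form has invariant factors (1,1,1,1).

Computing H_k = (kernel of ∂_k) / (image of ∂_{k+1}):

  H_1: rank ker ∂_1 − rank ∂_2 = (6 − 4) − 0 = 2, and there is no ∂_2, so H_1 = Z^2.

H_1 ≅ Z^2.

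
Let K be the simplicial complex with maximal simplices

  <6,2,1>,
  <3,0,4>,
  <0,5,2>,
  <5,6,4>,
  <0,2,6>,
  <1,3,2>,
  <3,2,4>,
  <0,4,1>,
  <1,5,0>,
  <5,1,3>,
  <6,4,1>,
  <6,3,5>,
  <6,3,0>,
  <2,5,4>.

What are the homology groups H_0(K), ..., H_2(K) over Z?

H_0 = Z,  H_1 = Z^2,  H_2 = Z.

Fix the vertex order 0 < 1 < 2 < 3 < 4 < 5 < 6 and write every simplex with vertices in increasing order. Then dim K = 2 and the simplices of K are:

  0-simplices (7): [0], [1], [2], [3], [4], [5], [6]
  1-simplices (21): [0,1], [0,2], [0,3], [0,4], [0,5], [0,6], [1,2], [1,3], [1,4], [1,5], [1,6], [2,3], [2,4], [2,5], [2,6], [3,4], [3,5], [3,6], [4,5], [4,6], [5,6]
  2-simplices (14): [0,1,4], [0,1,5], [0,2,5], [0,2,6], [0,3,4], [0,3,6], [1,2,3], [1,2,6], [1,3,5], [1,4,6], [2,3,4], [2,4,5], [3,5,6], [4,5,6]

Hence C_0 ≅ Z^7, C_1 ≅ Z^21, C_2 ≅ Z^14.

The boundary map ∂_1: C_1 → C_0 sends each edge [p,q] (with p < q) to q − p. For instance
  ∂[2,4] = [4] − [2].
The 7×21 boundary matrix has rank 6 and Smith normal form diag(1,1,1,1,1,1).

The boundary map ∂_2: C_2 → C_1 maps a triangle to the signed sum of its edges. For instance
  ∂[1,2,6] = [2,6] − [1,6] + [1,2],
  ∂[0,1,4] = [1,4] − [0,4] + [0,1].
As a 21×14 matrix over Z this has rank 13, with invariant factors (1,1,1,1,1,1,1,1,1,1,1,1,1).

From H_k ≅ ker(∂_k) / im(∂_{k+1}) we obtain:

  H_0: rank C_0 − rank ∂_1 = 7 − 6 = 1, and the invariant factors of ∂_1 are all 1, so H_0 ≅ Z.
  H_1: rank ker ∂_1 − rank ∂_2 = (21 − 6) − 13 = 2, and the invariant factors of ∂_2 are all 1, so H_1 ≅ Z^2.
  H_2: rank ker ∂_2 − rank ∂_3 = (14 − 13) − 0 = 1, and there is no ∂_3, so H_2 ≅ Z.

As a check, the Euler characteristic is 7 − 21 + 14 = 0, which agrees with 1 − 2 + 1 = 0.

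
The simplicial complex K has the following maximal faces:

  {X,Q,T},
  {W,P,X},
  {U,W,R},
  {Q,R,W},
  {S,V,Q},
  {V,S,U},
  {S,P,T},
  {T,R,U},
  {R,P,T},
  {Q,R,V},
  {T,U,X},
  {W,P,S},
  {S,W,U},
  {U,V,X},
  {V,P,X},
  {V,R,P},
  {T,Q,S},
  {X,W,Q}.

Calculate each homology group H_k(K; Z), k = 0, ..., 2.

Fix the vertex order P < Q < R < S < T < U < V < W < X and write every simplex with vertices in increasing order. Then dim K = 2 and the simplices of K are:

  0-simplices (9): P, Q, R, S, T, U, V, W, X
  1-simplices (27): PR, PS, PT, PV, PW, PX, QR, QS, QT, QV, QW, QX, RT, RU, RV, RW, ST, SU, SV, SW, TU, TX, UV, UW, UX, VX, WX
  2-simplices (18): PRT, PRV, PST, PSW, PVX, PWX, QRV, QRW, QST, QSV, QTX, QWX, RTU, RUW, SUV, SUW, TUX, UVX

Hence C_0 ≅ Z^9, C_1 ≅ Z^27, C_2 ≅ Z^18.

∂_1: C_1 → C_0 maps an edge to its endpoints' difference, ∂[p,q] = q − p. For instance
  ∂QX = X − Q.
As a 9×27 matrix over Z this has rank 8, with invariant factors (1,1,1,1,1,1,1,1).

The boundary map ∂_2: C_2 → C_1 sends each 2-simplex [p,q,r] to [q,r] − [p,r] + [p,q]. For instance
  ∂PWX = WX − PX + PW,
  ∂TUX = UX − TX + TU.
This gives a 27×18 integer matrix of rank 17; reducing to Smith normal form yields diagonal entries (1,1,1,1,1,1,1,1,1,1,1,1,1,1,1,1,1).

Computing H_k = (kernel of ∂_k) / (image of ∂_{k+1}):

  H_0: rank C_0 − rank ∂_1 = 9 − 8 = 1, and the invariant factors of ∂_1 are all 1, so H_0 = Z.
  H_1: rank ker ∂_1 − rank ∂_2 = (27 − 8) − 17 = 2, and the invariant factors of ∂_2 are all 1, so H_1 = Z^2.
  H_2: rank ker ∂_2 − rank ∂_3 = (18 − 17) − 0 = 1, and there is no ∂_3, so H_2 = Z.

As a check, the Euler characteristic is 9 − 27 + 18 = 0, which agrees with 1 − 2 + 1 = 0.

H_0 ≅ Z,  H_1 ≅ Z^2,  H_2 ≅ Z.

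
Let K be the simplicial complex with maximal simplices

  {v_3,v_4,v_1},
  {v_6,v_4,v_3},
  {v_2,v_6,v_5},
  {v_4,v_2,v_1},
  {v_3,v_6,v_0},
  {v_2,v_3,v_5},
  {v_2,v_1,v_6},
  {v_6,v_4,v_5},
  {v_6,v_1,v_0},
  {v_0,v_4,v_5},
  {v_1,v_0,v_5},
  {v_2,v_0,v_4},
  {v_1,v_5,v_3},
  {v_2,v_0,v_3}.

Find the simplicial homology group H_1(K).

Fix the vertex order v_0 < v_1 < v_2 < v_3 < v_4 < v_5 < v_6 and write every simplex with vertices in increasing order. Then dim K = 2 and the simplices of K are:

  0-simplices (7): [v_0], [v_1], [v_2], [v_3], [v_4], [v_5], [v_6]
  1-simplices (21): (21 of them)
  2-simplices (14): (14 of them)

Hence C_0 ≅ Z^7, C_1 ≅ Z^21, C_2 ≅ Z^14.

∂_1: C_1 → C_0 maps an edge to its endpoints' difference, ∂[p,q] = q − p. For instance
  ∂[v_4,v_5] = [v_5] − [v_4].
The resulting 7×21 matrix has rank 6, and its Smith normal form has invariant factors (1,1,1,1,1,1).

The boundary map ∂_2: C_2 → C_1 maps a triangle to the signed sum of its edges. For instance
  ∂[v_0,v_4,v_5] = [v_4,v_5] − [v_0,v_5] + [v_0,v_4],
  ∂[v_2,v_5,v_6] = [v_5,v_6] − [v_2,v_6] + [v_2,v_5].
The 21×14 boundary matrix has rank 13 and Smith normal form diag(1,1,1,1,1,1,1,1,1,1,1,1,1).

Reading off H_k = ker ∂_k / im ∂_{k+1}:

  H_1: rank ker ∂_1 − rank ∂_2 = (21 − 6) − 13 = 2, and the invariant factors of ∂_2 are all 1, so H_1 ≅ Z^2.

H_1 ≅ Z^2.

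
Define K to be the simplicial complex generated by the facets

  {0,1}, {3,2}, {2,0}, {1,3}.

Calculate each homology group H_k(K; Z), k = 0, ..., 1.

H_0 = Z,  H_1 = Z.

We work with the vertex ordering 0 < 1 < 2 < 3. The simplices of K, each written with vertices in increasing order, are:

  0-simplices (4): [0], [1], [2], [3]
  1-simplices (4): [0,1], [0,2], [1,3], [2,3]

Hence C_0 ≅ Z^4, C_1 ≅ Z^4.

The boundary map ∂_1: C_1 → C_0 is given by ∂[p,q] = [q] − [p].
This gives a 4×4 integer matrix of rank 3; reducing to Smith normal form yields diagonal entries (1,1,1).

Now H_k = ker ∂_k / im ∂_{k+1}, so:

  H_0: rank C_0 − rank ∂_1 = 4 − 3 = 1, and the invariant factors of ∂_1 are all 1, so H_0 ≅ Z.
  H_1: rank ker ∂_1 − rank ∂_2 = (4 − 3) − 0 = 1, and there is no ∂_2, so H_1 ≅ Z.

As a check, the Euler characteristic is 4 − 4 = 0, which agrees with 1 − 1 = 0.
(K is a triangulation of the circle S^1.)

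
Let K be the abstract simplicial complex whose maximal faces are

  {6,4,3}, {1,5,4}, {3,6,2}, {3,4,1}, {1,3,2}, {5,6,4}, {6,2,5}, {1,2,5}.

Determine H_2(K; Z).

H_2 ≅ Z.

Order the vertices as 1 < 2 < 3 < 4 < 5 < 6. Listing each simplex with vertices in this order, K has dimension 2 with simplices:

  0-simplices (6): [1], [2], [3], [4], [5], [6]
  1-simplices (12): [1,2], [1,3], [1,4], [1,5], [2,3], [2,5], [2,6], [3,4], [3,6], [4,5], [4,6], [5,6]
  2-simplices (8): [1,2,3], [1,2,5], [1,3,4], [1,4,5], [2,3,6], [2,5,6], [3,4,6], [4,5,6]

giving chain groups C_0 ≅ Z^6, C_1 ≅ Z^12, C_2 ≅ Z^8.

The boundary map ∂_1: C_1 → C_0 sends each edge [p,q] (with p < q) to q − p.
As a 6×12 matrix over Z this has rank 5, with invariant factors (1,1,1,1,1).

Boundary ∂_2: C_2 → C_1 acts by ∂[p,q,r] = [q,r] − [p,r] + [p,q]. For instance
  ∂[1,2,3] = [2,3] − [1,3] + [1,2],
  ∂[2,3,6] = [3,6] − [2,6] + [2,3].
The resulting 12×8 matrix has rank 7, and its Smith normal form has invariant factors (1,1,1,1,1,1,1).

Reading off H_k = ker ∂_k / im ∂_{k+1}:

  H_2: rank ker ∂_2 − rank ∂_3 = (8 − 7) − 0 = 1, and there is no ∂_3, so H_2 = Z.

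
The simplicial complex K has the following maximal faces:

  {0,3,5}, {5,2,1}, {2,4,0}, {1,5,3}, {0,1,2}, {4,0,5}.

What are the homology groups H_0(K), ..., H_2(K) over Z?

H_0 = Z,  H_1 = Z,  H_2 = 0.

Fix the vertex order 0 < 1 < 2 < 3 < 4 < 5 and write every simplex with vertices in increasing order. Then dim K = 2 and the simplices of K are:

  0-simplices (6): [0], [1], [2], [3], [4], [5]
  1-simplices (12): [0,1], [0,2], [0,3], [0,4], [0,5], [1,2], [1,3], [1,5], [2,4], [2,5], [3,5], [4,5]
  2-simplices (6): [0,1,2], [0,2,4], [0,3,5], [0,4,5], [1,2,5], [1,3,5]

giving chain groups C_0 ≅ Z^6, C_1 ≅ Z^12, C_2 ≅ Z^6.

The boundary map ∂_1: C_1 → C_0 is given by ∂[p,q] = [q] − [p]. For instance
  ∂[1,3] = [3] − [1].
The resulting 6×12 matrix has rank 5, and its Smith normal form has invariant factors (1,1,1,1,1).

The boundary map ∂_2: C_2 → C_1 acts by ∂[p,q,r] = [q,r] − [p,r] + [p,q]. For instance
  ∂[0,4,5] = [4,5] − [0,5] + [0,4],
  ∂[0,2,4] = [2,4] − [0,4] + [0,2].
This gives a 12×6 integer matrix of rank 6; reducing to Smith normal form yields diagonal entries (1,1,1,1,1,1).

Computing H_k = (kernel of ∂_k) / (image of ∂_{k+1}):

  H_0: rank C_0 − rank ∂_1 = 6 − 5 = 1, and the invariant factors of ∂_1 are all 1, so H_0 = Z.
  H_1: rank ker ∂_1 − rank ∂_2 = (12 − 5) − 6 = 1, and the invariant factors of ∂_2 are all 1, so H_1 = Z.
  H_2: rank ker ∂_2 − rank ∂_3 = (6 − 6) − 0 = 0, and there is no ∂_3, so H_2 = 0.

(K is a triangulation of the cylinder S^1 x I.)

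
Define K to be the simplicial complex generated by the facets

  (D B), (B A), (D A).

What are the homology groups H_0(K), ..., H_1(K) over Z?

Fix the vertex order A < B < D and write every simplex with vertices in increasing order. Then dim K = 1 and the simplices of K are:

  0-simplices (3): A, B, D
  1-simplices (3): AB, AD, BD

Hence C_0 ≅ Z^3, C_1 ≅ Z^3.

∂_1: C_1 → C_0 sends each edge [p,q] (with p < q) to q − p. For instance
  ∂BD = D − B.
This gives a 3×3 integer matrix of rank 2; reducing to Smith normal form yields diagonal entries (1,1).

Computing H_k = (kernel of ∂_k) / (image of ∂_{k+1}):

  H_0: rank C_0 − rank ∂_1 = 3 − 2 = 1, and the invariant factors of ∂_1 are all 1, so H_0 ≅ Z.
  H_1: rank ker ∂_1 − rank ∂_2 = (3 − 2) − 0 = 1, and there is no ∂_2, so H_1 ≅ Z.

H_0 = Z,  H_1 = Z.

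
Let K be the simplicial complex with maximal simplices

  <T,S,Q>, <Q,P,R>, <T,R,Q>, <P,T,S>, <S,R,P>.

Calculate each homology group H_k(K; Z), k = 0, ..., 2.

H_0 ≅ Z,  H_1 ≅ Z,  H_2 = 0.

We work with the vertex ordering P < Q < R < S < T. The simplices of K, each written with vertices in increasing order, are:

  0-simplices (5): P, Q, R, S, T
  1-simplices (10): PQ, PR, PS, PT, QR, QS, QT, RS, RT, ST
  2-simplices (5): PQR, PRS, PST, QRT, QST

Hence C_0 ≅ Z^5, C_1 ≅ Z^10, C_2 ≅ Z^5.

∂_1: C_1 → C_0 is given by ∂[p,q] = [q] − [p].
As a 5×10 matrix over Z this has rank 4, with invariant factors (1,1,1,1).

Boundary ∂_2: C_2 → C_1 acts by ∂[p,q,r] = [q,r] − [p,r] + [p,q]. For instance
  ∂QST = ST − QT + QS,
  ∂PQR = QR − PR + PQ.
This gives a 10×5 integer matrix of rank 5; reducing to Smith normal form yields diagonal entries (1,1,1,1,1).

Reading off H_k = ker ∂_k / im ∂_{k+1}:

  H_0: rank C_0 − rank ∂_1 = 5 − 4 = 1, and the invariant factors of ∂_1 are all 1, so H_0 ≅ Z.
  H_1: rank ker ∂_1 − rank ∂_2 = (10 − 4) − 5 = 1, and the invariant factors of ∂_2 are all 1, so H_1 ≅ Z.
  H_2: rank ker ∂_2 − rank ∂_3 = (5 − 5) − 0 = 0, and there is no ∂_3, so H_2 ≅ 0.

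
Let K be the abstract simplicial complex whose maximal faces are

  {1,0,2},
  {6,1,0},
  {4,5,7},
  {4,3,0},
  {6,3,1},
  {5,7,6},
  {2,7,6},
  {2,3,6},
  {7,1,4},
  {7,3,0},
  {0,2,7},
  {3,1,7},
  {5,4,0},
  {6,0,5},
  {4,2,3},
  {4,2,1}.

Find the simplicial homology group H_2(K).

K has 8 vertices, 24 edges, 16 triangles.
rank ∂_2 = 15, rank ∂_3 = 0 ⇒ b_2 = 16 − 15 − 0 = 1. So H_2 ≅ Z.

H_2 = Z.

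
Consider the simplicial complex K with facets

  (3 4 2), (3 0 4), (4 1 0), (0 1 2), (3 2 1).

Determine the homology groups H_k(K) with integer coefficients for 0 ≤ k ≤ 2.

Take the total order 0 < 1 < 2 < 3 < 4 on the vertex set. Then K (dimension 2) consists of the simplices:

  0-simplices (5): [0], [1], [2], [3], [4]
  1-simplices (10): [0,1], [0,2], [0,3], [0,4], [1,2], [1,3], [1,4], [2,3], [2,4], [3,4]
  2-simplices (5): [0,1,2], [0,1,4], [0,3,4], [1,2,3], [2,3,4]

so the chain groups are C_0 ≅ Z^5, C_1 ≅ Z^10, C_2 ≅ Z^5.

The boundary map ∂_1: C_1 → C_0 is given by ∂[p,q] = [q] − [p].
As a 5×10 matrix over Z this has rank 4, with invariant factors (1,1,1,1).

∂_2: C_2 → C_1 sends each 2-simplex [p,q,r] to [q,r] − [p,r] + [p,q]. For instance
  ∂[0,3,4] = [3,4] − [0,4] + [0,3],
  ∂[2,3,4] = [3,4] − [2,4] + [2,3].
The 10×5 boundary matrix has rank 5 and Smith normal form diag(1,1,1,1,1).

Reading off H_k = ker ∂_k / im ∂_{k+1}:

  H_0: rank C_0 − rank ∂_1 = 5 − 4 = 1, and the invariant factors of ∂_1 are all 1, so H_0 = Z.
  H_1: rank ker ∂_1 − rank ∂_2 = (10 − 4) − 5 = 1, and the invariant factors of ∂_2 are all 1, so H_1 = Z.
  H_2: rank ker ∂_2 − rank ∂_3 = (5 − 5) − 0 = 0, and there is no ∂_3, so H_2 = 0.

H_0 = Z,  H_1 = Z,  H_2 = 0.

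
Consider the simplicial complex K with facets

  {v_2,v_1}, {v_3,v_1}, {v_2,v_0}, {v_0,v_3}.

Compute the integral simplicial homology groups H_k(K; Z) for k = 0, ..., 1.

H_0 = Z,  H_1 = Z.

We work with the vertex ordering v_0 < v_1 < v_2 < v_3. The simplices of K, each written with vertices in increasing order, are:

  0-simplices (4): [v_0], [v_1], [v_2], [v_3]
  1-simplices (4): [v_0,v_2], [v_0,v_3], [v_1,v_2], [v_1,v_3]

giving chain groups C_0 ≅ Z^4, C_1 ≅ Z^4.

∂_1: C_1 → C_0 is given by ∂[p,q] = [q] − [p].
This gives a 4×4 integer matrix of rank 3; reducing to Smith normal form yields diagonal entries (1,1,1).

Reading off H_k = ker ∂_k / im ∂_{k+1}:

  H_0: rank C_0 − rank ∂_1 = 4 − 3 = 1, and the invariant factors of ∂_1 are all 1, so H_0 = Z.
  H_1: rank ker ∂_1 − rank ∂_2 = (4 − 3) − 0 = 1, and there is no ∂_2, so H_1 = Z.

As a check, the Euler characteristic is 4 − 4 = 0, which agrees with 1 − 1 = 0.
(K is a triangulation of the circle S^1.)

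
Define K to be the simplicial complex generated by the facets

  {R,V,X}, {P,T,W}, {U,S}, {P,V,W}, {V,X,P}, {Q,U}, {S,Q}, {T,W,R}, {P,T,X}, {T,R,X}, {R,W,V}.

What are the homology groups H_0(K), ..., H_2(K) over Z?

K has 9 vertices, 15 edges, 8 triangles.
rank ∂_0 = 0, rank ∂_1 = 7 ⇒ b_0 = 9 − 0 − 7 = 2; all invariant factors of ∂_1 are 1 so no torsion. So H_0 = Z^2.
rank ∂_1 = 7, rank ∂_2 = 7 ⇒ b_1 = 15 − 7 − 7 = 1; all invariant factors of ∂_2 are 1 so no torsion. So H_1 = Z.
rank ∂_2 = 7, rank ∂_3 = 0 ⇒ b_2 = 8 − 7 − 0 = 1. So H_2 = Z.

H_0 = Z^2,  H_1 = Z,  H_2 = Z.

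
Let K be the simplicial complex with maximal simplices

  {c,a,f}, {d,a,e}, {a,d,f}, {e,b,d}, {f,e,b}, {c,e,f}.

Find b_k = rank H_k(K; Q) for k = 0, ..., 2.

K has 6 vertices, 12 edges, 6 triangles.
rank ∂_0 = 0, rank ∂_1 = 5 ⇒ b_0 = 6 − 0 − 5 = 1; all invariant factors of ∂_1 are 1 so no torsion. So H_0 ≅ Z.
rank ∂_1 = 5, rank ∂_2 = 6 ⇒ b_1 = 12 − 5 − 6 = 1; all invariant factors of ∂_2 are 1 so no torsion. So H_1 ≅ Z.
rank ∂_2 = 6, rank ∂_3 = 0 ⇒ b_2 = 6 − 6 − 0 = 0. So H_2 ≅ 0.

b_0 = 1, b_1 = 1, b_2 = 0.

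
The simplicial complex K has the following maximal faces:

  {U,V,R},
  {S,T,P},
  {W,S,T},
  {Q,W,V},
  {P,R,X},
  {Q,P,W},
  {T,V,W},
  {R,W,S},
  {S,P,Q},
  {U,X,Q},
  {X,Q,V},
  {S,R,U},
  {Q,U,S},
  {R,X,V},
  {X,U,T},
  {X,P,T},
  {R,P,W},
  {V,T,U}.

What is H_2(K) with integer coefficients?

We work with the vertex ordering P < Q < R < S < T < U < V < W < X. The simplices of K, each written with vertices in increasing order, are:

  0-simplices (9): P, Q, R, S, T, U, V, W, X
  1-simplices (27): PQ, PR, PS, PT, PW, PX, QS, QU, QV, QW, QX, RS, RU, RV, RW, RX, ST, SU, SW, TU, TV, TW, TX, UV, UX, VW, VX
  2-simplices (18): PQS, PQW, PRW, PRX, PST, PTX, QSU, QUX, QVW, QVX, RSU, RSW, RUV, RVX, STW, TUV, TUX, TVW

so the chain groups are C_0 ≅ Z^9, C_1 ≅ Z^27, C_2 ≅ Z^18.

The boundary map ∂_1: C_1 → C_0 maps an edge to its endpoints' difference, ∂[p,q] = q − p. For instance
  ∂PR = R − P.
The resulting 9×27 matrix has rank 8, and its Smith normal form has invariant factors (1,1,1,1,1,1,1,1).

The boundary map ∂_2: C_2 → C_1 sends each 2-simplex [p,q,r] to [q,r] − [p,r] + [p,q]. For instance
  ∂TUV = UV − TV + TU,
  ∂RUV = UV − RV + RU.
The resulting 27×18 matrix has rank 18, and its Smith normal form has invariant factors (1,1,1,1,1,1,1,1,1,1,1,1,1,1,1,1,1,2).

Computing H_k = (kernel of ∂_k) / (image of ∂_{k+1}):

  H_2: rank ker ∂_2 − rank ∂_3 = (18 − 18) − 0 = 0, and there is no ∂_3, so H_2 ≅ 0.

H_2 = 0.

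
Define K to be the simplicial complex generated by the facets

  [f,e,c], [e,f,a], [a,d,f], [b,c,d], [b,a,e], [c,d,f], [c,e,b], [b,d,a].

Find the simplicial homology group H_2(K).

Take the total order a < b < c < d < e < f on the vertex set. Then K (dimension 2) consists of the simplices:

  0-simplices (6): a, b, c, d, e, f
  1-simplices (12): ab, ad, ae, af, bc, bd, be, cd, ce, cf, df, ef
  2-simplices (8): abd, abe, adf, aef, bcd, bce, cdf, cef

giving chain groups C_0 ≅ Z^6, C_1 ≅ Z^12, C_2 ≅ Z^8.

∂_1: C_1 → C_0 maps an edge to its endpoints' difference, ∂[p,q] = q − p. For instance
  ∂df = f − d.
The resulting 6×12 matrix has rank 5, and its Smith normal form has invariant factors (1,1,1,1,1).

The boundary map ∂_2: C_2 → C_1 maps a triangle to the signed sum of its edges. For instance
  ∂bce = ce − be + bc,
  ∂aef = ef − af + ae.
The resulting 12×8 matrix has rank 7, and its Smith normal form has invariant factors (1,1,1,1,1,1,1).

Now H_k = ker ∂_k / im ∂_{k+1}, so:

  H_2: rank ker ∂_2 − rank ∂_3 = (8 − 7) − 0 = 1, and there is no ∂_3, so H_2 ≅ Z.

H_2 = Z.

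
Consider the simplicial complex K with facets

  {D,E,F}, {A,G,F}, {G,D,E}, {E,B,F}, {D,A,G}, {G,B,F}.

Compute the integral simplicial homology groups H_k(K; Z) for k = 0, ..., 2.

Fix the vertex order A < B < D < E < F < G and write every simplex with vertices in increasing order. Then dim K = 2 and the simplices of K are:

  0-simplices (6): A, B, D, E, F, G
  1-simplices (12): AD, AF, AG, BE, BF, BG, DE, DF, DG, EF, EG, FG
  2-simplices (6): ADG, AFG, BEF, BFG, DEF, DEG

giving chain groups C_0 ≅ Z^6, C_1 ≅ Z^12, C_2 ≅ Z^6.

The boundary map ∂_1: C_1 → C_0 maps an edge to its endpoints' difference, ∂[p,q] = q − p. For instance
  ∂EG = G − E.
As a 6×12 matrix over Z this has rank 5, with invariant factors (1,1,1,1,1).

The boundary map ∂_2: C_2 → C_1 maps a triangle to the signed sum of its edges. For instance
  ∂ADG = DG − AG + AD,
  ∂BEF = EF − BF + BE.
This gives a 12×6 integer matrix of rank 6; reducing to Smith normal form yields diagonal entries (1,1,1,1,1,1).

Computing H_k = (kernel of ∂_k) / (image of ∂_{k+1}):

  H_0: rank C_0 − rank ∂_1 = 6 − 5 = 1, and the invariant factors of ∂_1 are all 1, so H_0 ≅ Z.
  H_1: rank ker ∂_1 − rank ∂_2 = (12 − 5) − 6 = 1, and the invariant factors of ∂_2 are all 1, so H_1 ≅ Z.
  H_2: rank ker ∂_2 − rank ∂_3 = (6 − 6) − 0 = 0, and there is no ∂_3, so H_2 ≅ 0.

(K is a triangulation of the cylinder S^1 x I.)

H_0 ≅ Z,  H_1 ≅ Z,  H_2 = 0.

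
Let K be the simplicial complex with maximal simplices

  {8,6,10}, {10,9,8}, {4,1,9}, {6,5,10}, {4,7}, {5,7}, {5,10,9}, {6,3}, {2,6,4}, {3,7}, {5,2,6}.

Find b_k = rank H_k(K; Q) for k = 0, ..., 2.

b_0 = 1, b_1 = 3, b_2 = 0.

Order the vertices as 1 < 2 < 3 < 4 < 5 < 6 < 7 < 8 < 9 < 10. Listing each simplex with vertices in this order, K has dimension 2 with simplices:

  0-simplices (10): [1], [2], [3], [4], [5], [6], [7], [8], [9], [10]
  1-simplices (19): [1,4], [1,9], [2,4], [2,5], [2,6], [3,6], [3,7], [4,6], [4,7], [4,9], [5,6], [5,7], [5,9], [5,10], [6,8], [6,10], [8,9], [8,10], [9,10]
  2-simplices (7): [1,4,9], [2,4,6], [2,5,6], [5,6,10], [5,9,10], [6,8,10], [8,9,10]

Hence C_0 ≅ Z^10, C_1 ≅ Z^19, C_2 ≅ Z^7.

The boundary map ∂_1: C_1 → C_0 sends each edge [p,q] (with p < q) to q − p.
The 10×19 boundary matrix has rank 9 and Smith normal form diag(1,1,1,1,1,1,1,1,1).

∂_2: C_2 → C_1 acts by ∂[p,q,r] = [q,r] − [p,r] + [p,q]. For instance
  ∂[2,5,6] = [5,6] − [2,6] + [2,5],
  ∂[2,4,6] = [4,6] − [2,6] + [2,4].
The resulting 19×7 matrix has rank 7, and its Smith normal form has invariant factors (1,1,1,1,1,1,1).

From H_k ≅ ker(∂_k) / im(∂_{k+1}) we obtain:

  H_0: rank C_0 − rank ∂_1 = 10 − 9 = 1, and the invariant factors of ∂_1 are all 1, so H_0 ≅ Z.
  H_1: rank ker ∂_1 − rank ∂_2 = (19 − 9) − 7 = 3, and the invariant factors of ∂_2 are all 1, so H_1 ≅ Z^3.
  H_2: rank ker ∂_2 − rank ∂_3 = (7 − 7) − 0 = 0, and there is no ∂_3, so H_2 ≅ 0.

Hence the Betti numbers are b_0 = 1, b_1 = 3, b_2 = 0.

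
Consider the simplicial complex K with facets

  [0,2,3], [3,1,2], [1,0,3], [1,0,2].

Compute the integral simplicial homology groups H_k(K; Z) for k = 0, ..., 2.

H_0 ≅ Z,  H_1 = 0,  H_2 ≅ Z.

We work with the vertex ordering 0 < 1 < 2 < 3. The simplices of K, each written with vertices in increasing order, are:

  0-simplices (4): [0], [1], [2], [3]
  1-simplices (6): [0,1], [0,2], [0,3], [1,2], [1,3], [2,3]
  2-simplices (4): [0,1,2], [0,1,3], [0,2,3], [1,2,3]

giving chain groups C_0 ≅ Z^4, C_1 ≅ Z^6, C_2 ≅ Z^4.

∂_1: C_1 → C_0 is given by ∂[p,q] = [q] − [p]. For instance
  ∂[0,3] = [3] − [0].
As a 4×6 matrix over Z this has rank 3, with invariant factors (1,1,1).

Boundary ∂_2: C_2 → C_1 maps a triangle to the signed sum of its edges. For instance
  ∂[0,1,2] = [1,2] − [0,2] + [0,1],
  ∂[0,2,3] = [2,3] − [0,3] + [0,2].
The resulting 6×4 matrix has rank 3, and its Smith normal form has invariant factors (1,1,1).

From H_k ≅ ker(∂_k) / im(∂_{k+1}) we obtain:

  H_0: rank C_0 − rank ∂_1 = 4 − 3 = 1, and the invariant factors of ∂_1 are all 1, so H_0 ≅ Z.
  H_1: rank ker ∂_1 − rank ∂_2 = (6 − 3) − 3 = 0, and the invariant factors of ∂_2 are all 1, so H_1 ≅ 0.
  H_2: rank ker ∂_2 − rank ∂_3 = (4 − 3) − 0 = 1, and there is no ∂_3, so H_2 ≅ Z.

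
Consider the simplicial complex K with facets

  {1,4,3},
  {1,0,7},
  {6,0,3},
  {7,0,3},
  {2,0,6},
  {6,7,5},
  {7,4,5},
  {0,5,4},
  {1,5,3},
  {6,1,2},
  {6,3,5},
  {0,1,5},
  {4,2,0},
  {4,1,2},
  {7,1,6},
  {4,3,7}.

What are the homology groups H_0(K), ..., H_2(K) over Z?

Fix the vertex order 0 < 1 < 2 < 3 < 4 < 5 < 6 < 7 and write every simplex with vertices in increasing order. Then dim K = 2 and the simplices of K are:

  0-simplices (8): [0], [1], [2], [3], [4], [5], [6], [7]
  1-simplices (24): (24 of them)
  2-simplices (16): [0,1,5], [0,1,7], [0,2,4], [0,2,6], [0,3,6], [0,3,7], [0,4,5], [1,2,4], [1,2,6], [1,3,4], [1,3,5], [1,6,7], [3,4,7], [3,5,6], [4,5,7], [5,6,7]

so the chain groups are C_0 ≅ Z^8, C_1 ≅ Z^24, C_2 ≅ Z^16.

The boundary map ∂_1: C_1 → C_0 sends each edge [p,q] (with p < q) to q − p. For instance
  ∂[4,7] = [7] − [4].
The 8×24 boundary matrix has rank 7 and Smith normal form diag(1,1,1,1,1,1,1).

Boundary ∂_2: C_2 → C_1 acts by ∂[p,q,r] = [q,r] − [p,r] + [p,q]. For instance
  ∂[3,5,6] = [5,6] − [3,6] + [3,5],
  ∂[1,3,5] = [3,5] − [1,5] + [1,3].
The resulting 24×16 matrix has rank 15, and its Smith normal form has invariant factors (1,1,1,1,1,1,1,1,1,1,1,1,1,1,1).

Computing H_k = (kernel of ∂_k) / (image of ∂_{k+1}):

  H_0: rank C_0 − rank ∂_1 = 8 − 7 = 1, and the invariant factors of ∂_1 are all 1, so H_0 ≅ Z.
  H_1: rank ker ∂_1 − rank ∂_2 = (24 − 7) − 15 = 2, and the invariant factors of ∂_2 are all 1, so H_1 ≅ Z^2.
  H_2: rank ker ∂_2 − rank ∂_3 = (16 − 15) − 0 = 1, and there is no ∂_3, so H_2 ≅ Z.

As a check, the Euler characteristic is 8 − 24 + 16 = 0, which agrees with 1 − 2 + 1 = 0.
(K is a triangulation of the torus T^2.)

H_0 = Z,  H_1 = Z^2,  H_2 = Z.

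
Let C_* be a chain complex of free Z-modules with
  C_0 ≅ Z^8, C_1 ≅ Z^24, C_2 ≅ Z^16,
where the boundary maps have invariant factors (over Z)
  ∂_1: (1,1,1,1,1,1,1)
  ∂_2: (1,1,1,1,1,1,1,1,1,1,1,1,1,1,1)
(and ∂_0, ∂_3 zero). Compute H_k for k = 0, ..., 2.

H_0: b_0 = 8 − 0 − 7 = 1; torsion from ∂_1 factors > 1: none. So H_0 ≅ Z.
H_1: b_1 = 24 − 7 − 15 = 2; torsion from ∂_2 factors > 1: none. So H_1 ≅ Z^2.
H_2: b_2 = 16 − 15 − 0 = 1; torsion from ∂_3 factors > 1: none. So H_2 ≅ Z.

H_0 ≅ Z,  H_1 ≅ Z^2,  H_2 ≅ Z.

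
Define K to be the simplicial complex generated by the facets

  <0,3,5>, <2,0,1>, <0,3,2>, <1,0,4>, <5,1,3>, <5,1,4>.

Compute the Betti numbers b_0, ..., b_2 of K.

b_0 = 1, b_1 = 1, b_2 = 0.

K has 6 vertices, 12 edges, 6 triangles.
rank ∂_0 = 0, rank ∂_1 = 5 ⇒ b_0 = 6 − 0 − 5 = 1; all invariant factors of ∂_1 are 1 so no torsion. So H_0 ≅ Z.
rank ∂_1 = 5, rank ∂_2 = 6 ⇒ b_1 = 12 − 5 − 6 = 1; all invariant factors of ∂_2 are 1 so no torsion. So H_1 ≅ Z.
rank ∂_2 = 6, rank ∂_3 = 0 ⇒ b_2 = 6 − 6 − 0 = 0. So H_2 ≅ 0.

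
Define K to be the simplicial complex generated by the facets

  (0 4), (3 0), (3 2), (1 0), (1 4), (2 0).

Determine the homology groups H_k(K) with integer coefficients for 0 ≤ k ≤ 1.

H_0 ≅ Z,  H_1 ≅ Z^2.

We work with the vertex ordering 0 < 1 < 2 < 3 < 4. The simplices of K, each written with vertices in increasing order, are:

  0-simplices (5): [0], [1], [2], [3], [4]
  1-simplices (6): [0,1], [0,2], [0,3], [0,4], [1,4], [2,3]

giving chain groups C_0 ≅ Z^5, C_1 ≅ Z^6.

Boundary ∂_1: C_1 → C_0 maps an edge to its endpoints' difference, ∂[p,q] = q − p.
The 5×6 boundary matrix has rank 4 and Smith normal form diag(1,1,1,1).

Reading off H_k = ker ∂_k / im ∂_{k+1}:

  H_0: rank C_0 − rank ∂_1 = 5 − 4 = 1, and the invariant factors of ∂_1 are all 1, so H_0 ≅ Z.
  H_1: rank ker ∂_1 − rank ∂_2 = (6 − 4) − 0 = 2, and there is no ∂_2, so H_1 ≅ Z^2.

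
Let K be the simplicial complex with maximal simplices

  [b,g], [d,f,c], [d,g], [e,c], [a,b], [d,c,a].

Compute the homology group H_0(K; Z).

H_0 ≅ Z.

Fix the vertex order a < b < c < d < e < f < g and write every simplex with vertices in increasing order. Then dim K = 2 and the simplices of K are:

  0-simplices (7): a, b, c, d, e, f, g
  1-simplices (9): ab, ac, ad, bg, cd, ce, cf, df, dg
  2-simplices (2): acd, cdf

giving chain groups C_0 ≅ Z^7, C_1 ≅ Z^9, C_2 ≅ Z^2.

Boundary ∂_1: C_1 → C_0 is given by ∂[p,q] = [q] − [p]. For instance
  ∂ce = e − c.
This gives a 7×9 integer matrix of rank 6; reducing to Smith normal form yields diagonal entries (1,1,1,1,1,1).

Boundary ∂_2: C_2 → C_1 maps a triangle to the signed sum of its edges. For instance
  ∂acd = cd − ad + ac,
  ∂cdf = df − cf + cd.
As a 9×2 matrix over Z this has rank 2, with invariant factors (1,1).

Now H_k = ker ∂_k / im ∂_{k+1}, so:

  H_0: rank C_0 − rank ∂_1 = 7 − 6 = 1, and the invariant factors of ∂_1 are all 1, so H_0 = Z.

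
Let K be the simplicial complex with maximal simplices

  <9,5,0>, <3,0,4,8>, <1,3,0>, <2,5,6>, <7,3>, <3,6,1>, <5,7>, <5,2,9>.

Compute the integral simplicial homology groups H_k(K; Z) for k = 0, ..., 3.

H_0 = Z,  H_1 = Z^2,  H_2 = 0,  H_3 = 0.

Order the vertices as 0 < 1 < 2 < 3 < 4 < 5 < 6 < 7 < 8 < 9. Listing each simplex with vertices in this order, K has dimension 3 with simplices:

  0-simplices (10): [0], [1], [2], [3], [4], [5], [6], [7], [8], [9]
  1-simplices (19): [0,1], [0,3], [0,4], [0,5], [0,8], [0,9], [1,3], [1,6], [2,5], [2,6], [2,9], [3,4], [3,6], [3,7], [3,8], [4,8], [5,6], [5,7], [5,9]
  2-simplices (9): [0,1,3], [0,3,4], [0,3,8], [0,4,8], [0,5,9], [1,3,6], [2,5,6], [2,5,9], [3,4,8]
  3-simplices (1): [0,3,4,8]

so the chain groups are C_0 ≅ Z^10, C_1 ≅ Z^19, C_2 ≅ Z^9, C_3 ≅ Z^1.

∂_1: C_1 → C_0 is given by ∂[p,q] = [q] − [p].
As a 10×19 matrix over Z this has rank 9, with invariant factors (1,1,1,1,1,1,1,1,1).

The boundary map ∂_2: C_2 → C_1 acts by ∂[p,q,r] = [q,r] − [p,r] + [p,q]. For instance
  ∂[3,4,8] = [4,8] − [3,8] + [3,4],
  ∂[2,5,9] = [5,9] − [2,9] + [2,5].
This gives a 19×9 integer matrix of rank 8; reducing to Smith normal form yields diagonal entries (1,1,1,1,1,1,1,1).

∂_3: C_3 → C_2 sends each 3-simplex σ to the alternating sum Σ_i (−1)^i (σ with its i-th vertex removed). For instance
  ∂[0,3,4,8] = [3,4,8] − [0,4,8] + [0,3,8] − [0,3,4].
The resulting 9×1 matrix has rank 1, and its Smith normal form has invariant factors (1).

Reading off H_k = ker ∂_k / im ∂_{k+1}:

  H_0: rank C_0 − rank ∂_1 = 10 − 9 = 1, and the invariant factors of ∂_1 are all 1, so H_0 = Z.
  H_1: rank ker ∂_1 − rank ∂_2 = (19 − 9) − 8 = 2, and the invariant factors of ∂_2 are all 1, so H_1 = Z^2.
  H_2: rank ker ∂_2 − rank ∂_3 = (9 − 8) − 1 = 0, and the invariant factors of ∂_3 are all 1, so H_2 = 0.
  H_3: rank ker ∂_3 − rank ∂_4 = (1 − 1) − 0 = 0, and there is no ∂_4, so H_3 = 0.

As a check, the Euler characteristic is 10 − 19 + 9 − 1 = -1, which agrees with 1 − 2 + 0 − 0 = -1.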